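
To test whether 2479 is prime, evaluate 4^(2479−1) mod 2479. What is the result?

4^1 ≡ 4 (mod 2479)
4^2 ≡ 4^2 = 16 ≡ 16 (mod 2479)
4^4 ≡ 16^2 = 256 ≡ 256 (mod 2479)
4^8 ≡ 256^2 = 65536 ≡ 1082 (mod 2479)
4^16 ≡ 1082^2 = 1170724 ≡ 636 (mod 2479)
4^32 ≡ 636^2 = 404496 ≡ 419 (mod 2479)
4^64 ≡ 419^2 = 175561 ≡ 2031 (mod 2479)
4^128 ≡ 2031^2 = 4124961 ≡ 2384 (mod 2479)
4^256 ≡ 2384^2 = 5683456 ≡ 1588 (mod 2479)
4^512 ≡ 1588^2 = 2521744 ≡ 601 (mod 2479)
4^1024 ≡ 601^2 = 361201 ≡ 1746 (mod 2479)
4^2048 ≡ 1746^2 = 3048516 ≡ 1825 (mod 2479)
2478 = 2048 + 256 + 128 + 32 + 8 + 4 + 2 in binary powers of 2.
So 4^2478 ≡ 1825 · 1588 · 2384 · 419 · 1082 · 256 · 16 ≡ 935 (mod 2479).
Since 935 ≠ 1, base 4 is a Fermat witness: 2479 is composite.

935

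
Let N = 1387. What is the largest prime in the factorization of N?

73

1387 = 19 · 73
73 is prime.
So 1387 = 19 · 73; the largest prime factor is 73.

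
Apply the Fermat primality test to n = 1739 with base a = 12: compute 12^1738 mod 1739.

12^1 ≡ 12 (mod 1739)
12^2 ≡ 12^2 = 144 ≡ 144 (mod 1739)
12^4 ≡ 144^2 = 20736 ≡ 1607 (mod 1739)
12^8 ≡ 1607^2 = 2582449 ≡ 34 (mod 1739)
12^16 ≡ 34^2 = 1156 ≡ 1156 (mod 1739)
12^32 ≡ 1156^2 = 1336336 ≡ 784 (mod 1739)
12^64 ≡ 784^2 = 614656 ≡ 789 (mod 1739)
12^128 ≡ 789^2 = 622521 ≡ 1698 (mod 1739)
12^256 ≡ 1698^2 = 2883204 ≡ 1681 (mod 1739)
12^512 ≡ 1681^2 = 2825761 ≡ 1625 (mod 1739)
12^1024 ≡ 1625^2 = 2640625 ≡ 823 (mod 1739)
1738 = 1024 + 512 + 128 + 64 + 8 + 2 in binary powers of 2.
So 12^1738 ≡ 823 · 1625 · 1698 · 789 · 34 · 144 ≡ 382 (mod 1739).
Since 382 ≠ 1, base 12 is a Fermat witness: 1739 is composite.

382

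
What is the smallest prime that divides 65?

5

65 is odd.
Digit sum 11, not divisible by 3.
Ends in 5: divisible by 5.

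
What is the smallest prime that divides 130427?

130427 is odd.
Digit sum 17, not divisible by 3.
Ends in 7: not divisible by 5.
7: 130427 = 7·18632 + 3
11: 130427 = 11·11857

11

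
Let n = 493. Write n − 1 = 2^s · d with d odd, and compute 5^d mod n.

493 − 1 = 492 = 2^2 · 123, so d = 123.
5^1 ≡ 5 (mod 493)
5^2 ≡ 5^2 = 25 ≡ 25 (mod 493)
5^4 ≡ 25^2 = 625 ≡ 132 (mod 493)
5^8 ≡ 132^2 = 17424 ≡ 169 (mod 493)
5^16 ≡ 169^2 = 28561 ≡ 460 (mod 493)
5^32 ≡ 460^2 = 211600 ≡ 103 (mod 493)
5^64 ≡ 103^2 = 10609 ≡ 256 (mod 493)
123 = 64 + 32 + 16 + 8 + 2 + 1 in binary powers of 2.
So 5^123 ≡ 256 · 103 · 460 · 169 · 25 · 5 ≡ 419 (mod 493).
Squaring chain: 419 → 53; never reaches −1, so base 5 is a Miller–Rabin witness that 493 is composite.

419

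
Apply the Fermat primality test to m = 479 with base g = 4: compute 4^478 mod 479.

4^1 ≡ 4 (mod 479)
4^2 ≡ 4^2 = 16 ≡ 16 (mod 479)
4^4 ≡ 16^2 = 256 ≡ 256 (mod 479)
4^8 ≡ 256^2 = 65536 ≡ 392 (mod 479)
4^16 ≡ 392^2 = 153664 ≡ 384 (mod 479)
4^32 ≡ 384^2 = 147456 ≡ 403 (mod 479)
4^64 ≡ 403^2 = 162409 ≡ 28 (mod 479)
4^128 ≡ 28^2 = 784 ≡ 305 (mod 479)
4^256 ≡ 305^2 = 93025 ≡ 99 (mod 479)
478 = 256 + 128 + 64 + 16 + 8 + 4 + 2 in binary powers of 2.
So 4^478 ≡ 99 · 305 · 28 · 384 · 392 · 256 · 16 ≡ 1 (mod 479).
Since the result is 1, base 4 gives no evidence that 479 is composite.

1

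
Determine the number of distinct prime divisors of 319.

319 = 11 · 29
319 = 11 · 29, which has 2 distinct prime factors.

2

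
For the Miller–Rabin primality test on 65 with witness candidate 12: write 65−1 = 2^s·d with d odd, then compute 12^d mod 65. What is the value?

65 − 1 = 64 = 2^6 · 1, so d = 1.
12^1 ≡ 12 (mod 65)
1 = 1 in binary powers of 2.
So 12^1 ≡ 12 ≡ 12 (mod 65).
Squaring chain: 12 → 14 → 1 → 1 → 1 → 1; never reaches −1, so base 12 is a Miller–Rabin witness that 65 is composite.

12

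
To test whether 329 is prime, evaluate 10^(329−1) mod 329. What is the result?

263

10^1 ≡ 10 (mod 329)
10^2 ≡ 10^2 = 100 ≡ 100 (mod 329)
10^4 ≡ 100^2 = 10000 ≡ 130 (mod 329)
10^8 ≡ 130^2 = 16900 ≡ 121 (mod 329)
10^16 ≡ 121^2 = 14641 ≡ 165 (mod 329)
10^32 ≡ 165^2 = 27225 ≡ 247 (mod 329)
10^64 ≡ 247^2 = 61009 ≡ 144 (mod 329)
10^128 ≡ 144^2 = 20736 ≡ 9 (mod 329)
10^256 ≡ 9^2 = 81 ≡ 81 (mod 329)
328 = 256 + 64 + 8 in binary powers of 2.
So 10^328 ≡ 81 · 144 · 121 ≡ 263 (mod 329).
Since 263 ≠ 1, base 10 is a Fermat witness: 329 is composite.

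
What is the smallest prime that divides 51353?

51353 is odd.
Digit sum 17, not divisible by 3.
Ends in 3: not divisible by 5.
7: 51353 = 7·7336 + 1
11: 51353 = 11·4668 + 5
13: 51353 = 13·3950 + 3
17: 51353 = 17·3020 + 13
19: 51353 = 19·2702 + 15
23: 51353 = 23·2232 + 17
29: 51353 = 29·1770 + 23
31: 51353 = 31·1656 + 17
37: 51353 = 37·1387 + 34
41: 51353 = 41·1252 + 21
43: 51353 = 43·1194 + 11
47: 51353 = 47·1092 + 29
53: 51353 = 53·968 + 49
59: 51353 = 59·870 + 23
61: 51353 = 61·841 + 52
67: 51353 = 67·766 + 31
71: 51353 = 71·723 + 20
73: 51353 = 73·703 + 34
79: 51353 = 79·650 + 3
83: 51353 = 83·618 + 59
89: 51353 = 89·577

89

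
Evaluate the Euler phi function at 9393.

6000

Factor: 9393 = 3 · 31 · 101.
φ(9393) = (3−1) · (31−1) · (101−1) = 2 · 30 · 100 = 6000.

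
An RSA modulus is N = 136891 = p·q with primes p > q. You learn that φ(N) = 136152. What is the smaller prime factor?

367

φ(n) = (p−1)(q−1) = n − (p+q) + 1, so p + q = 136891 − 136152 + 1 = 740.
p and q are the roots of t² − 740t + 136891 = 0.
Discriminant: 740² − 4·136891 = 547600 − 547564 = 36; √36 = 6.
q = (740 − 6)/2 = 367, p = (740 + 6)/2 = 373.
Check: 367 · 373 = 136891.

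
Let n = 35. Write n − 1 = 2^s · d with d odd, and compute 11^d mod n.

16

35 − 1 = 34 = 2^1 · 17, so d = 17.
11^1 ≡ 11 (mod 35)
11^2 ≡ 11^2 = 121 ≡ 16 (mod 35)
11^4 ≡ 16^2 = 256 ≡ 11 (mod 35)
11^8 ≡ 11^2 = 121 ≡ 16 (mod 35)
11^16 ≡ 16^2 = 256 ≡ 11 (mod 35)
17 = 16 + 1 in binary powers of 2.
So 11^17 ≡ 11 · 11 ≡ 16 (mod 35).
Squaring chain: 16; never reaches −1, so base 11 is a Miller–Rabin witness that 35 is composite.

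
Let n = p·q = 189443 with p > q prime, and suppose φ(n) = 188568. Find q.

389

φ(n) = (p−1)(q−1) = n − (p+q) + 1, so p + q = 189443 − 188568 + 1 = 876.
p and q are the roots of t² − 876t + 189443 = 0.
Discriminant: 876² − 4·189443 = 767376 − 757772 = 9604; √9604 = 98.
q = (876 − 98)/2 = 389, p = (876 + 98)/2 = 487.
Check: 389 · 487 = 189443.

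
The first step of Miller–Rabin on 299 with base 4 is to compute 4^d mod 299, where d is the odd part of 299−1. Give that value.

299 − 1 = 298 = 2^1 · 149, so d = 149.
4^1 ≡ 4 (mod 299)
4^2 ≡ 4^2 = 16 ≡ 16 (mod 299)
4^4 ≡ 16^2 = 256 ≡ 256 (mod 299)
4^8 ≡ 256^2 = 65536 ≡ 55 (mod 299)
4^16 ≡ 55^2 = 3025 ≡ 35 (mod 299)
4^32 ≡ 35^2 = 1225 ≡ 29 (mod 299)
4^64 ≡ 29^2 = 841 ≡ 243 (mod 299)
4^128 ≡ 243^2 = 59049 ≡ 146 (mod 299)
149 = 128 + 16 + 4 + 1 in binary powers of 2.
So 4^149 ≡ 146 · 35 · 256 · 4 ≡ 140 (mod 299).
Squaring chain: 140; never reaches −1, so base 4 is a Miller–Rabin witness that 299 is composite.

140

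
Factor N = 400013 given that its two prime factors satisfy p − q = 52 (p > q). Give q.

607

Since p = q + 52, we have 400013 = q(q + 52), so q² + 52q − 400013 = 0.
Discriminant: 52² + 4·400013 = 2704 + 1600052 = 1602756; √1602756 = 1266.
q = (−52 + 1266)/2 = 607, and p = q + 52 = 659.
Check: 607 · 659 = 400013.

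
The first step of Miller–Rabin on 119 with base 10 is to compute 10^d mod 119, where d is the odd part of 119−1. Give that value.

119 − 1 = 118 = 2^1 · 59, so d = 59.
10^1 ≡ 10 (mod 119)
10^2 ≡ 10^2 = 100 ≡ 100 (mod 119)
10^4 ≡ 100^2 = 10000 ≡ 4 (mod 119)
10^8 ≡ 4^2 = 16 ≡ 16 (mod 119)
10^16 ≡ 16^2 = 256 ≡ 18 (mod 119)
10^32 ≡ 18^2 = 324 ≡ 86 (mod 119)
59 = 32 + 16 + 8 + 2 + 1 in binary powers of 2.
So 10^59 ≡ 86 · 18 · 16 · 100 · 10 ≡ 54 (mod 119).
Squaring chain: 54; never reaches −1, so base 10 is a Miller–Rabin witness that 119 is composite.

54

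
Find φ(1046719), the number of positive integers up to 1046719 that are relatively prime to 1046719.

1013376

Factor: 1046719 = 59 · 113 · 157.
φ(1046719) = (59−1) · (113−1) · (157−1) = 58 · 112 · 156 = 1013376.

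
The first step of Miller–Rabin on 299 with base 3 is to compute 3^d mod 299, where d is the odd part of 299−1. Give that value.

299 − 1 = 298 = 2^1 · 149, so d = 149.
3^1 ≡ 3 (mod 299)
3^2 ≡ 3^2 = 9 ≡ 9 (mod 299)
3^4 ≡ 9^2 = 81 ≡ 81 (mod 299)
3^8 ≡ 81^2 = 6561 ≡ 282 (mod 299)
3^16 ≡ 282^2 = 79524 ≡ 289 (mod 299)
3^32 ≡ 289^2 = 83521 ≡ 100 (mod 299)
3^64 ≡ 100^2 = 10000 ≡ 133 (mod 299)
3^128 ≡ 133^2 = 17689 ≡ 48 (mod 299)
149 = 128 + 16 + 4 + 1 in binary powers of 2.
So 3^149 ≡ 48 · 289 · 81 · 3 ≡ 269 (mod 299).
Squaring chain: 269; never reaches −1, so base 3 is a Miller–Rabin witness that 299 is composite.

269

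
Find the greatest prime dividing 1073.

37

1073 = 29 · 37
37 is prime.
So 1073 = 29 · 37; the largest prime factor is 37.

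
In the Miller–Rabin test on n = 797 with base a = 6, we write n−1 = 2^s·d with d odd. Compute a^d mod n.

797 − 1 = 796 = 2^2 · 199, so d = 199.
6^1 ≡ 6 (mod 797)
6^2 ≡ 6^2 = 36 ≡ 36 (mod 797)
6^4 ≡ 36^2 = 1296 ≡ 499 (mod 797)
6^8 ≡ 499^2 = 249001 ≡ 337 (mod 797)
6^16 ≡ 337^2 = 113569 ≡ 395 (mod 797)
6^32 ≡ 395^2 = 156025 ≡ 610 (mod 797)
6^64 ≡ 610^2 = 372100 ≡ 698 (mod 797)
6^128 ≡ 698^2 = 487204 ≡ 237 (mod 797)
199 = 128 + 64 + 4 + 2 + 1 in binary powers of 2.
So 6^199 ≡ 237 · 698 · 499 · 36 · 6 ≡ 1 (mod 797).
Since 6^d ≡ 1 (mod 797), base 6 does not prove 797 composite.

1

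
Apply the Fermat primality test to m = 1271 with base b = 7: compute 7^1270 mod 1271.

893

7^1 ≡ 7 (mod 1271)
7^2 ≡ 7^2 = 49 ≡ 49 (mod 1271)
7^4 ≡ 49^2 = 2401 ≡ 1130 (mod 1271)
7^8 ≡ 1130^2 = 1276900 ≡ 816 (mod 1271)
7^16 ≡ 816^2 = 665856 ≡ 1123 (mod 1271)
7^32 ≡ 1123^2 = 1261129 ≡ 297 (mod 1271)
7^64 ≡ 297^2 = 88209 ≡ 510 (mod 1271)
7^128 ≡ 510^2 = 260100 ≡ 816 (mod 1271)
7^256 ≡ 816^2 = 665856 ≡ 1123 (mod 1271)
7^512 ≡ 1123^2 = 1261129 ≡ 297 (mod 1271)
7^1024 ≡ 297^2 = 88209 ≡ 510 (mod 1271)
1270 = 1024 + 128 + 64 + 32 + 16 + 4 + 2 in binary powers of 2.
So 7^1270 ≡ 510 · 816 · 510 · 297 · 1123 · 1130 · 49 ≡ 893 (mod 1271).
Since 893 ≠ 1, base 7 is a Fermat witness: 1271 is composite.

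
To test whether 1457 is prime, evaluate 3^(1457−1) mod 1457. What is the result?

3^1 ≡ 3 (mod 1457)
3^2 ≡ 3^2 = 9 ≡ 9 (mod 1457)
3^4 ≡ 9^2 = 81 ≡ 81 (mod 1457)
3^8 ≡ 81^2 = 6561 ≡ 733 (mod 1457)
3^16 ≡ 733^2 = 537289 ≡ 1113 (mod 1457)
3^32 ≡ 1113^2 = 1238769 ≡ 319 (mod 1457)
3^64 ≡ 319^2 = 101761 ≡ 1228 (mod 1457)
3^128 ≡ 1228^2 = 1507984 ≡ 1446 (mod 1457)
3^256 ≡ 1446^2 = 2090916 ≡ 121 (mod 1457)
3^512 ≡ 121^2 = 14641 ≡ 71 (mod 1457)
3^1024 ≡ 71^2 = 5041 ≡ 670 (mod 1457)
1456 = 1024 + 256 + 128 + 32 + 16 in binary powers of 2.
So 3^1456 ≡ 670 · 121 · 1446 · 319 · 1113 ≡ 307 (mod 1457).
Since 307 ≠ 1, base 3 is a Fermat witness: 1457 is composite.

307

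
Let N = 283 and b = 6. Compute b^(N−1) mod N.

1

6^1 ≡ 6 (mod 283)
6^2 ≡ 6^2 = 36 ≡ 36 (mod 283)
6^4 ≡ 36^2 = 1296 ≡ 164 (mod 283)
6^8 ≡ 164^2 = 26896 ≡ 11 (mod 283)
6^16 ≡ 11^2 = 121 ≡ 121 (mod 283)
6^32 ≡ 121^2 = 14641 ≡ 208 (mod 283)
6^64 ≡ 208^2 = 43264 ≡ 248 (mod 283)
6^128 ≡ 248^2 = 61504 ≡ 93 (mod 283)
6^256 ≡ 93^2 = 8649 ≡ 159 (mod 283)
282 = 256 + 16 + 8 + 2 in binary powers of 2.
So 6^282 ≡ 159 · 121 · 11 · 36 ≡ 1 (mod 283).
Since the result is 1, base 6 gives no evidence that 283 is composite.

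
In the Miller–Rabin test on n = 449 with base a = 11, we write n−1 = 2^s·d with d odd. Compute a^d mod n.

449 − 1 = 448 = 2^6 · 7, so d = 7.
11^1 ≡ 11 (mod 449)
11^2 ≡ 11^2 = 121 ≡ 121 (mod 449)
11^4 ≡ 121^2 = 14641 ≡ 273 (mod 449)
7 = 4 + 2 + 1 in binary powers of 2.
So 11^7 ≡ 273 · 121 · 11 ≡ 122 (mod 449).
Squaring chain: 122 → 67 → 448 → 1 → 1 → 1; reaches −1, so base 11 does not prove 449 composite.

122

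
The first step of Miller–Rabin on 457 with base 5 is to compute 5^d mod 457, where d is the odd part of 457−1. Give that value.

207

457 − 1 = 456 = 2^3 · 57, so d = 57.
5^1 ≡ 5 (mod 457)
5^2 ≡ 5^2 = 25 ≡ 25 (mod 457)
5^4 ≡ 25^2 = 625 ≡ 168 (mod 457)
5^8 ≡ 168^2 = 28224 ≡ 347 (mod 457)
5^16 ≡ 347^2 = 120409 ≡ 218 (mod 457)
5^32 ≡ 218^2 = 47524 ≡ 453 (mod 457)
57 = 32 + 16 + 8 + 1 in binary powers of 2.
So 5^57 ≡ 453 · 218 · 347 · 5 ≡ 207 (mod 457).
Squaring chain: 207 → 348 → 456; reaches −1, so base 5 does not prove 457 composite.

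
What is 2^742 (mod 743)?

2^1 ≡ 2 (mod 743)
2^2 ≡ 2^2 = 4 ≡ 4 (mod 743)
2^4 ≡ 4^2 = 16 ≡ 16 (mod 743)
2^8 ≡ 16^2 = 256 ≡ 256 (mod 743)
2^16 ≡ 256^2 = 65536 ≡ 152 (mod 743)
2^32 ≡ 152^2 = 23104 ≡ 71 (mod 743)
2^64 ≡ 71^2 = 5041 ≡ 583 (mod 743)
2^128 ≡ 583^2 = 339889 ≡ 338 (mod 743)
2^256 ≡ 338^2 = 114244 ≡ 565 (mod 743)
2^512 ≡ 565^2 = 319225 ≡ 478 (mod 743)
742 = 512 + 128 + 64 + 32 + 4 + 2 in binary powers of 2.
So 2^742 ≡ 478 · 338 · 583 · 71 · 16 · 4 ≡ 1 (mod 743).
Since the result is 1, base 2 gives no evidence that 743 is composite.

1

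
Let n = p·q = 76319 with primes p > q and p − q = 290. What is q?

Since p = q + 290, we have 76319 = q(q + 290), so q² + 290q − 76319 = 0.
Discriminant: 290² + 4·76319 = 84100 + 305276 = 389376; √389376 = 624.
q = (−290 + 624)/2 = 167, and p = q + 290 = 457.
Check: 167 · 457 = 76319.

167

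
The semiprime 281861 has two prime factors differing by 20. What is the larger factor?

Since p = q + 20, we have 281861 = q(q + 20), so q² + 20q − 281861 = 0.
Discriminant: 20² + 4·281861 = 400 + 1127444 = 1127844; √1127844 = 1062.
q = (−20 + 1062)/2 = 521, and p = q + 20 = 541.
Check: 521 · 541 = 281861.

541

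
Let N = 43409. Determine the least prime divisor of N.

43409 is odd.
Digit sum 20, not divisible by 3.
Ends in 9: not divisible by 5.
7: 43409 = 7·6201 + 2
11: 43409 = 11·3946 + 3
13: 43409 = 13·3339 + 2
17: 43409 = 17·2553 + 8
19: 43409 = 19·2284 + 13
23: 43409 = 23·1887 + 8
29: 43409 = 29·1496 + 25
31: 43409 = 31·1400 + 9
37: 43409 = 37·1173 + 8
41: 43409 = 41·1058 + 31
43: 43409 = 43·1009 + 22
47: 43409 = 47·923 + 28
53: 43409 = 53·819 + 2
59: 43409 = 59·735 + 44
61: 43409 = 61·711 + 38
67: 43409 = 67·647 + 60
71: 43409 = 71·611 + 28
73: 43409 = 73·594 + 47
79: 43409 = 79·549 + 38
83: 43409 = 83·523

83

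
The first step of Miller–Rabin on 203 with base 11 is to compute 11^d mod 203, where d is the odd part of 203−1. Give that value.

177

203 − 1 = 202 = 2^1 · 101, so d = 101.
11^1 ≡ 11 (mod 203)
11^2 ≡ 11^2 = 121 ≡ 121 (mod 203)
11^4 ≡ 121^2 = 14641 ≡ 25 (mod 203)
11^8 ≡ 25^2 = 625 ≡ 16 (mod 203)
11^16 ≡ 16^2 = 256 ≡ 53 (mod 203)
11^32 ≡ 53^2 = 2809 ≡ 170 (mod 203)
11^64 ≡ 170^2 = 28900 ≡ 74 (mod 203)
101 = 64 + 32 + 4 + 1 in binary powers of 2.
So 11^101 ≡ 74 · 170 · 25 · 11 ≡ 177 (mod 203).
Squaring chain: 177; never reaches −1, so base 11 is a Miller–Rabin witness that 203 is composite.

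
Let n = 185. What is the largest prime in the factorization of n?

185 = 5 · 37
37 is prime.
So 185 = 5 · 37; the largest prime factor is 37.

37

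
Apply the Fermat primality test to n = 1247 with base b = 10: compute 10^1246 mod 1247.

10^1 ≡ 10 (mod 1247)
10^2 ≡ 10^2 = 100 ≡ 100 (mod 1247)
10^4 ≡ 100^2 = 10000 ≡ 24 (mod 1247)
10^8 ≡ 24^2 = 576 ≡ 576 (mod 1247)
10^16 ≡ 576^2 = 331776 ≡ 74 (mod 1247)
10^32 ≡ 74^2 = 5476 ≡ 488 (mod 1247)
10^64 ≡ 488^2 = 238144 ≡ 1214 (mod 1247)
10^128 ≡ 1214^2 = 1473796 ≡ 1089 (mod 1247)
10^256 ≡ 1089^2 = 1185921 ≡ 24 (mod 1247)
10^512 ≡ 24^2 = 576 ≡ 576 (mod 1247)
10^1024 ≡ 576^2 = 331776 ≡ 74 (mod 1247)
1246 = 1024 + 128 + 64 + 16 + 8 + 4 + 2 in binary powers of 2.
So 10^1246 ≡ 74 · 1089 · 1214 · 74 · 576 · 24 · 100 ≡ 608 (mod 1247).
Since 608 ≠ 1, base 10 is a Fermat witness: 1247 is composite.

608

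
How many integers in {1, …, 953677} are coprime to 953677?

919632

Factor: 953677 = 47 · 103 · 197.
φ(953677) = (47−1) · (103−1) · (197−1) = 46 · 102 · 196 = 919632.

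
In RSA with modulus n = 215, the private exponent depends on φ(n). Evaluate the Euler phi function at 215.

168

Factor: 215 = 5 · 43.
φ(215) = (5−1) · (43−1) = 4 · 42 = 168.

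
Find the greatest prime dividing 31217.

31217 = 19 · 1643
1643 = 31 · 53
53 is prime.
So 31217 = 19 · 31 · 53; the largest prime factor is 53.

53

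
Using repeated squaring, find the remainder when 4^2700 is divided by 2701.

1

4^1 ≡ 4 (mod 2701)
4^2 ≡ 4^2 = 16 ≡ 16 (mod 2701)
4^4 ≡ 16^2 = 256 ≡ 256 (mod 2701)
4^8 ≡ 256^2 = 65536 ≡ 712 (mod 2701)
4^16 ≡ 712^2 = 506944 ≡ 1857 (mod 2701)
4^32 ≡ 1857^2 = 3448449 ≡ 1973 (mod 2701)
4^64 ≡ 1973^2 = 3892729 ≡ 588 (mod 2701)
4^128 ≡ 588^2 = 345744 ≡ 16 (mod 2701)
4^256 ≡ 16^2 = 256 ≡ 256 (mod 2701)
4^512 ≡ 256^2 = 65536 ≡ 712 (mod 2701)
4^1024 ≡ 712^2 = 506944 ≡ 1857 (mod 2701)
4^2048 ≡ 1857^2 = 3448449 ≡ 1973 (mod 2701)
2700 = 2048 + 512 + 128 + 8 + 4 in binary powers of 2.
So 4^2700 ≡ 1973 · 712 · 16 · 712 · 256 ≡ 1 (mod 2701).
Since the result is 1, base 4 gives no evidence that 2701 is composite.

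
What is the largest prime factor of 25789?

25789 = 17 · 1517
1517 = 37 · 41
41 is prime.
So 25789 = 17 · 37 · 41; the largest prime factor is 41.

41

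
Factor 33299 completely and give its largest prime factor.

33299 = 7 · 4757
4757 = 67 · 71
71 is prime.
So 33299 = 7 · 67 · 71; the largest prime factor is 71.

71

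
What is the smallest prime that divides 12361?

12361 is odd.
Digit sum 13, not divisible by 3.
Ends in 1: not divisible by 5.
7: 12361 = 7·1765 + 6
11: 12361 = 11·1123 + 8
13: 12361 = 13·950 + 11
17: 12361 = 17·727 + 2
19: 12361 = 19·650 + 11
23: 12361 = 23·537 + 10
29: 12361 = 29·426 + 7
31: 12361 = 31·398 + 23
37: 12361 = 37·334 + 3
41: 12361 = 41·301 + 20
43: 12361 = 43·287 + 20
47: 12361 = 47·263

47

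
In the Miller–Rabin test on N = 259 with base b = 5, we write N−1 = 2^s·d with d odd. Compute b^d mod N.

97

259 − 1 = 258 = 2^1 · 129, so d = 129.
5^1 ≡ 5 (mod 259)
5^2 ≡ 5^2 = 25 ≡ 25 (mod 259)
5^4 ≡ 25^2 = 625 ≡ 107 (mod 259)
5^8 ≡ 107^2 = 11449 ≡ 53 (mod 259)
5^16 ≡ 53^2 = 2809 ≡ 219 (mod 259)
5^32 ≡ 219^2 = 47961 ≡ 46 (mod 259)
5^64 ≡ 46^2 = 2116 ≡ 44 (mod 259)
5^128 ≡ 44^2 = 1936 ≡ 123 (mod 259)
129 = 128 + 1 in binary powers of 2.
So 5^129 ≡ 123 · 5 ≡ 97 (mod 259).
Squaring chain: 97; never reaches −1, so base 5 is a Miller–Rabin witness that 259 is composite.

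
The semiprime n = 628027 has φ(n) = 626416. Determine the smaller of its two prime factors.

659

φ(n) = (p−1)(q−1) = n − (p+q) + 1, so p + q = 628027 − 626416 + 1 = 1612.
p and q are the roots of t² − 1612t + 628027 = 0.
Discriminant: 1612² − 4·628027 = 2598544 − 2512108 = 86436; √86436 = 294.
q = (1612 − 294)/2 = 659, p = (1612 + 294)/2 = 953.
Check: 659 · 953 = 628027.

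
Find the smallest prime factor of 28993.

28993 is odd.
Digit sum 31, not divisible by 3.
Ends in 3: not divisible by 5.
7: 28993 = 7·4141 + 6
11: 28993 = 11·2635 + 8
13: 28993 = 13·2230 + 3
17: 28993 = 17·1705 + 8
19: 28993 = 19·1525 + 18
23: 28993 = 23·1260 + 13
29: 28993 = 29·999 + 22
31: 28993 = 31·935 + 8
37: 28993 = 37·783 + 22
41: 28993 = 41·707 + 6
43: 28993 = 43·674 + 11
47: 28993 = 47·616 + 41
53: 28993 = 53·547 + 2
59: 28993 = 59·491 + 24
61: 28993 = 61·475 + 18
67: 28993 = 67·432 + 49
71: 28993 = 71·408 + 25
73: 28993 = 73·397 + 12
79: 28993 = 79·367

79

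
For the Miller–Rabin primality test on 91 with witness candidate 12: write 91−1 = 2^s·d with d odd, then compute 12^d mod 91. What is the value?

90

91 − 1 = 90 = 2^1 · 45, so d = 45.
12^1 ≡ 12 (mod 91)
12^2 ≡ 12^2 = 144 ≡ 53 (mod 91)
12^4 ≡ 53^2 = 2809 ≡ 79 (mod 91)
12^8 ≡ 79^2 = 6241 ≡ 53 (mod 91)
12^16 ≡ 53^2 = 2809 ≡ 79 (mod 91)
12^32 ≡ 79^2 = 6241 ≡ 53 (mod 91)
45 = 32 + 8 + 4 + 1 in binary powers of 2.
So 12^45 ≡ 53 · 53 · 79 · 12 ≡ 90 (mod 91).
Since 12^d ≡ 90 (mod 91), base 12 does not prove 91 composite.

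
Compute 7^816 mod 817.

1

7^1 ≡ 7 (mod 817)
7^2 ≡ 7^2 = 49 ≡ 49 (mod 817)
7^4 ≡ 49^2 = 2401 ≡ 767 (mod 817)
7^8 ≡ 767^2 = 588289 ≡ 49 (mod 817)
7^16 ≡ 49^2 = 2401 ≡ 767 (mod 817)
7^32 ≡ 767^2 = 588289 ≡ 49 (mod 817)
7^64 ≡ 49^2 = 2401 ≡ 767 (mod 817)
7^128 ≡ 767^2 = 588289 ≡ 49 (mod 817)
7^256 ≡ 49^2 = 2401 ≡ 767 (mod 817)
7^512 ≡ 767^2 = 588289 ≡ 49 (mod 817)
816 = 512 + 256 + 32 + 16 in binary powers of 2.
So 7^816 ≡ 49 · 767 · 49 · 767 ≡ 1 (mod 817).
Since the result is 1, base 7 gives no evidence that 817 is composite.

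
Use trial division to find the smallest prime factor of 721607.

29

721607 is odd.
Digit sum 23, not divisible by 3.
Ends in 7: not divisible by 5.
7: 721607 = 7·103086 + 5
11: 721607 = 11·65600 + 7
13: 721607 = 13·55508 + 3
17: 721607 = 17·42447 + 8
19: 721607 = 19·37979 + 6
23: 721607 = 23·31374 + 5
29: 721607 = 29·24883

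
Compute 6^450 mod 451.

155

6^1 ≡ 6 (mod 451)
6^2 ≡ 6^2 = 36 ≡ 36 (mod 451)
6^4 ≡ 36^2 = 1296 ≡ 394 (mod 451)
6^8 ≡ 394^2 = 155236 ≡ 92 (mod 451)
6^16 ≡ 92^2 = 8464 ≡ 346 (mod 451)
6^32 ≡ 346^2 = 119716 ≡ 201 (mod 451)
6^64 ≡ 201^2 = 40401 ≡ 262 (mod 451)
6^128 ≡ 262^2 = 68644 ≡ 92 (mod 451)
6^256 ≡ 92^2 = 8464 ≡ 346 (mod 451)
450 = 256 + 128 + 64 + 2 in binary powers of 2.
So 6^450 ≡ 346 · 92 · 262 · 36 ≡ 155 (mod 451).
Since 155 ≠ 1, base 6 is a Fermat witness: 451 is composite.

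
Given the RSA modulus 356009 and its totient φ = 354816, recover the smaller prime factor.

φ(n) = (p−1)(q−1) = n − (p+q) + 1, so p + q = 356009 − 354816 + 1 = 1194.
p and q are the roots of t² − 1194t + 356009 = 0.
Discriminant: 1194² − 4·356009 = 1425636 − 1424036 = 1600; √1600 = 40.
q = (1194 − 40)/2 = 577, p = (1194 + 40)/2 = 617.
Check: 577 · 617 = 356009.

577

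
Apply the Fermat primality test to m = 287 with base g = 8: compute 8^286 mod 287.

113

8^1 ≡ 8 (mod 287)
8^2 ≡ 8^2 = 64 ≡ 64 (mod 287)
8^4 ≡ 64^2 = 4096 ≡ 78 (mod 287)
8^8 ≡ 78^2 = 6084 ≡ 57 (mod 287)
8^16 ≡ 57^2 = 3249 ≡ 92 (mod 287)
8^32 ≡ 92^2 = 8464 ≡ 141 (mod 287)
8^64 ≡ 141^2 = 19881 ≡ 78 (mod 287)
8^128 ≡ 78^2 = 6084 ≡ 57 (mod 287)
8^256 ≡ 57^2 = 3249 ≡ 92 (mod 287)
286 = 256 + 16 + 8 + 4 + 2 in binary powers of 2.
So 8^286 ≡ 92 · 92 · 57 · 78 · 64 ≡ 113 (mod 287).
Since 113 ≠ 1, base 8 is a Fermat witness: 287 is composite.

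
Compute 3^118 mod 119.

3^1 ≡ 3 (mod 119)
3^2 ≡ 3^2 = 9 ≡ 9 (mod 119)
3^4 ≡ 9^2 = 81 ≡ 81 (mod 119)
3^8 ≡ 81^2 = 6561 ≡ 16 (mod 119)
3^16 ≡ 16^2 = 256 ≡ 18 (mod 119)
3^32 ≡ 18^2 = 324 ≡ 86 (mod 119)
3^64 ≡ 86^2 = 7396 ≡ 18 (mod 119)
118 = 64 + 32 + 16 + 4 + 2 in binary powers of 2.
So 3^118 ≡ 18 · 86 · 18 · 81 · 9 ≡ 32 (mod 119).
Since 32 ≠ 1, base 3 is a Fermat witness: 119 is composite.

32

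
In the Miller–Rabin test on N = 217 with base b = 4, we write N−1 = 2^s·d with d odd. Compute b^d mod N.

217 − 1 = 216 = 2^3 · 27, so d = 27.
4^1 ≡ 4 (mod 217)
4^2 ≡ 4^2 = 16 ≡ 16 (mod 217)
4^4 ≡ 16^2 = 256 ≡ 39 (mod 217)
4^8 ≡ 39^2 = 1521 ≡ 2 (mod 217)
4^16 ≡ 2^2 = 4 ≡ 4 (mod 217)
27 = 16 + 8 + 2 + 1 in binary powers of 2.
So 4^27 ≡ 4 · 2 · 16 · 4 ≡ 78 (mod 217).
Squaring chain: 78 → 8 → 64; never reaches −1, so base 4 is a Miller–Rabin witness that 217 is composite.

78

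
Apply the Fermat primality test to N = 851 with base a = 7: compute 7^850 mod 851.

7^1 ≡ 7 (mod 851)
7^2 ≡ 7^2 = 49 ≡ 49 (mod 851)
7^4 ≡ 49^2 = 2401 ≡ 699 (mod 851)
7^8 ≡ 699^2 = 488601 ≡ 127 (mod 851)
7^16 ≡ 127^2 = 16129 ≡ 811 (mod 851)
7^32 ≡ 811^2 = 657721 ≡ 749 (mod 851)
7^64 ≡ 749^2 = 561001 ≡ 192 (mod 851)
7^128 ≡ 192^2 = 36864 ≡ 271 (mod 851)
7^256 ≡ 271^2 = 73441 ≡ 255 (mod 851)
7^512 ≡ 255^2 = 65025 ≡ 349 (mod 851)
850 = 512 + 256 + 64 + 16 + 2 in binary powers of 2.
So 7^850 ≡ 349 · 255 · 192 · 811 · 49 ≡ 255 (mod 851).
Since 255 ≠ 1, base 7 is a Fermat witness: 851 is composite.

255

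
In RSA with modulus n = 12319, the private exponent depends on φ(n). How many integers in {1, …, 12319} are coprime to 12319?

12096

Factor: 12319 = 97 · 127.
φ(12319) = (97−1) · (127−1) = 96 · 126 = 12096.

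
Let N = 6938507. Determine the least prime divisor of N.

97

6938507 is odd.
Digit sum 38, not divisible by 3.
Ends in 7: not divisible by 5.
7: 6938507 = 7·991215 + 2
11: 6938507 = 11·630773 + 4
13: 6938507 = 13·533731 + 4
17: 6938507 = 17·408147 + 8
19: 6938507 = 19·365184 + 11
23: 6938507 = 23·301674 + 5
29: 6938507 = 29·239258 + 25
31: 6938507 = 31·223822 + 25
37: 6938507 = 37·187527 + 8
41: 6938507 = 41·169231 + 36
43: 6938507 = 43·161360 + 27
47: 6938507 = 47·147627 + 38
53: 6938507 = 53·130915 + 12
59: 6938507 = 59·117601 + 48
61: 6938507 = 61·113746 + 1
67: 6938507 = 67·103559 + 54
71: 6938507 = 71·97725 + 32
73: 6938507 = 73·95048 + 3
79: 6938507 = 79·87829 + 16
83: 6938507 = 83·83596 + 39
89: 6938507 = 89·77960 + 67
97: 6938507 = 97·71531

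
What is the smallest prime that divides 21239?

21239 is odd.
Digit sum 17, not divisible by 3.
Ends in 9: not divisible by 5.
7: 21239 = 7·3034 + 1
11: 21239 = 11·1930 + 9
13: 21239 = 13·1633 + 10
17: 21239 = 17·1249 + 6
19: 21239 = 19·1117 + 16
23: 21239 = 23·923 + 10
29: 21239 = 29·732 + 11
31: 21239 = 31·685 + 4
37: 21239 = 37·574 + 1
41: 21239 = 41·518 + 1
43: 21239 = 43·493 + 40
47: 21239 = 47·451 + 42
53: 21239 = 53·400 + 39
59: 21239 = 59·359 + 58
61: 21239 = 61·348 + 11
67: 21239 = 67·317

67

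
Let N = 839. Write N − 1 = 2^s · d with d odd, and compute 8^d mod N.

839 − 1 = 838 = 2^1 · 419, so d = 419.
8^1 ≡ 8 (mod 839)
8^2 ≡ 8^2 = 64 ≡ 64 (mod 839)
8^4 ≡ 64^2 = 4096 ≡ 740 (mod 839)
8^8 ≡ 740^2 = 547600 ≡ 572 (mod 839)
8^16 ≡ 572^2 = 327184 ≡ 813 (mod 839)
8^32 ≡ 813^2 = 660969 ≡ 676 (mod 839)
8^64 ≡ 676^2 = 456976 ≡ 560 (mod 839)
8^128 ≡ 560^2 = 313600 ≡ 653 (mod 839)
8^256 ≡ 653^2 = 426409 ≡ 197 (mod 839)
419 = 256 + 128 + 32 + 2 + 1 in binary powers of 2.
So 8^419 ≡ 197 · 653 · 676 · 64 · 8 ≡ 1 (mod 839).
Since 8^d ≡ 1 (mod 839), base 8 does not prove 839 composite.

1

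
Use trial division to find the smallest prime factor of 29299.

29299 is odd.
Digit sum 31, not divisible by 3.
Ends in 9: not divisible by 5.
7: 29299 = 7·4185 + 4
11: 29299 = 11·2663 + 6
13: 29299 = 13·2253 + 10
17: 29299 = 17·1723 + 8
19: 29299 = 19·1542 + 1
23: 29299 = 23·1273 + 20
29: 29299 = 29·1010 + 9
31: 29299 = 31·945 + 4
37: 29299 = 37·791 + 32
41: 29299 = 41·714 + 25
43: 29299 = 43·681 + 16
47: 29299 = 47·623 + 18
53: 29299 = 53·552 + 43
59: 29299 = 59·496 + 35
61: 29299 = 61·480 + 19
67: 29299 = 67·437 + 20
71: 29299 = 71·412 + 47
73: 29299 = 73·401 + 26
79: 29299 = 79·370 + 69
83: 29299 = 83·353

83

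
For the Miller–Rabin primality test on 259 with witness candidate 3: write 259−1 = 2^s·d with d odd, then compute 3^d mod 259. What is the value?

27

259 − 1 = 258 = 2^1 · 129, so d = 129.
3^1 ≡ 3 (mod 259)
3^2 ≡ 3^2 = 9 ≡ 9 (mod 259)
3^4 ≡ 9^2 = 81 ≡ 81 (mod 259)
3^8 ≡ 81^2 = 6561 ≡ 86 (mod 259)
3^16 ≡ 86^2 = 7396 ≡ 144 (mod 259)
3^32 ≡ 144^2 = 20736 ≡ 16 (mod 259)
3^64 ≡ 16^2 = 256 ≡ 256 (mod 259)
3^128 ≡ 256^2 = 65536 ≡ 9 (mod 259)
129 = 128 + 1 in binary powers of 2.
So 3^129 ≡ 9 · 3 ≡ 27 (mod 259).
Squaring chain: 27; never reaches −1, so base 3 is a Miller–Rabin witness that 259 is composite.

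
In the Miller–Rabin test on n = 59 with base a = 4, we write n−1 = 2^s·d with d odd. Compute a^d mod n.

1

59 − 1 = 58 = 2^1 · 29, so d = 29.
4^1 ≡ 4 (mod 59)
4^2 ≡ 4^2 = 16 ≡ 16 (mod 59)
4^4 ≡ 16^2 = 256 ≡ 20 (mod 59)
4^8 ≡ 20^2 = 400 ≡ 46 (mod 59)
4^16 ≡ 46^2 = 2116 ≡ 51 (mod 59)
29 = 16 + 8 + 4 + 1 in binary powers of 2.
So 4^29 ≡ 51 · 46 · 20 · 4 ≡ 1 (mod 59).
Since 4^d ≡ 1 (mod 59), base 4 does not prove 59 composite.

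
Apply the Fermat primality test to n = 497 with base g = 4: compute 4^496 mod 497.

333

4^1 ≡ 4 (mod 497)
4^2 ≡ 4^2 = 16 ≡ 16 (mod 497)
4^4 ≡ 16^2 = 256 ≡ 256 (mod 497)
4^8 ≡ 256^2 = 65536 ≡ 429 (mod 497)
4^16 ≡ 429^2 = 184041 ≡ 151 (mod 497)
4^32 ≡ 151^2 = 22801 ≡ 436 (mod 497)
4^64 ≡ 436^2 = 190096 ≡ 242 (mod 497)
4^128 ≡ 242^2 = 58564 ≡ 415 (mod 497)
4^256 ≡ 415^2 = 172225 ≡ 263 (mod 497)
496 = 256 + 128 + 64 + 32 + 16 in binary powers of 2.
So 4^496 ≡ 263 · 415 · 242 · 436 · 151 ≡ 333 (mod 497).
Since 333 ≠ 1, base 4 is a Fermat witness: 497 is composite.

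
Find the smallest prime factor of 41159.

41159 is odd.
Digit sum 20, not divisible by 3.
Ends in 9: not divisible by 5.
7: 41159 = 7·5879 + 6
11: 41159 = 11·3741 + 8
13: 41159 = 13·3166 + 1
17: 41159 = 17·2421 + 2
19: 41159 = 19·2166 + 5
23: 41159 = 23·1789 + 12
29: 41159 = 29·1419 + 8
31: 41159 = 31·1327 + 22
37: 41159 = 37·1112 + 15
41: 41159 = 41·1003 + 36
43: 41159 = 43·957 + 8
47: 41159 = 47·875 + 34
53: 41159 = 53·776 + 31
59: 41159 = 59·697 + 36
61: 41159 = 61·674 + 45
67: 41159 = 67·614 + 21
71: 41159 = 71·579 + 50
73: 41159 = 73·563 + 60
79: 41159 = 79·521

79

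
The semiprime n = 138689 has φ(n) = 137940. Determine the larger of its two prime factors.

φ(n) = (p−1)(q−1) = n − (p+q) + 1, so p + q = 138689 − 137940 + 1 = 750.
p and q are the roots of t² − 750t + 138689 = 0.
Discriminant: 750² − 4·138689 = 562500 − 554756 = 7744; √7744 = 88.
q = (750 − 88)/2 = 331, p = (750 + 88)/2 = 419.
Check: 331 · 419 = 138689.

419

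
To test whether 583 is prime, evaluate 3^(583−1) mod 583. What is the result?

3^1 ≡ 3 (mod 583)
3^2 ≡ 3^2 = 9 ≡ 9 (mod 583)
3^4 ≡ 9^2 = 81 ≡ 81 (mod 583)
3^8 ≡ 81^2 = 6561 ≡ 148 (mod 583)
3^16 ≡ 148^2 = 21904 ≡ 333 (mod 583)
3^32 ≡ 333^2 = 110889 ≡ 119 (mod 583)
3^64 ≡ 119^2 = 14161 ≡ 169 (mod 583)
3^128 ≡ 169^2 = 28561 ≡ 577 (mod 583)
3^256 ≡ 577^2 = 332929 ≡ 36 (mod 583)
3^512 ≡ 36^2 = 1296 ≡ 130 (mod 583)
582 = 512 + 64 + 4 + 2 in binary powers of 2.
So 3^582 ≡ 130 · 169 · 81 · 9 ≡ 537 (mod 583).
Since 537 ≠ 1, base 3 is a Fermat witness: 583 is composite.

537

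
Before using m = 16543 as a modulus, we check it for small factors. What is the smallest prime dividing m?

16543 is odd.
Digit sum 19, not divisible by 3.
Ends in 3: not divisible by 5.
7: 16543 = 7·2363 + 2
11: 16543 = 11·1503 + 10
13: 16543 = 13·1272 + 7
17: 16543 = 17·973 + 2
19: 16543 = 19·870 + 13
23: 16543 = 23·719 + 6
29: 16543 = 29·570 + 13
31: 16543 = 31·533 + 20
37: 16543 = 37·447 + 4
41: 16543 = 41·403 + 20
43: 16543 = 43·384 + 31
47: 16543 = 47·351 + 46
53: 16543 = 53·312 + 7
59: 16543 = 59·280 + 23
61: 16543 = 61·271 + 12
67: 16543 = 67·246 + 61
71: 16543 = 71·233

71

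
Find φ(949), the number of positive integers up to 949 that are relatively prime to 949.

864

Factor: 949 = 13 · 73.
φ(949) = (13−1) · (73−1) = 12 · 72 = 864.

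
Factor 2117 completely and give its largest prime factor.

2117 = 29 · 73
73 is prime.
So 2117 = 29 · 73; the largest prime factor is 73.

73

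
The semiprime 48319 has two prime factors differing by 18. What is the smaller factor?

Since p = q + 18, we have 48319 = q(q + 18), so q² + 18q − 48319 = 0.
Discriminant: 18² + 4·48319 = 324 + 193276 = 193600; √193600 = 440.
q = (−18 + 440)/2 = 211, and p = q + 18 = 229.
Check: 211 · 229 = 48319.

211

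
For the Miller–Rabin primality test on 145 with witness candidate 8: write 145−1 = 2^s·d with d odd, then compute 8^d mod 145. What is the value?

73

145 − 1 = 144 = 2^4 · 9, so d = 9.
8^1 ≡ 8 (mod 145)
8^2 ≡ 8^2 = 64 ≡ 64 (mod 145)
8^4 ≡ 64^2 = 4096 ≡ 36 (mod 145)
8^8 ≡ 36^2 = 1296 ≡ 136 (mod 145)
9 = 8 + 1 in binary powers of 2.
So 8^9 ≡ 136 · 8 ≡ 73 (mod 145).
Squaring chain: 73 → 109 → 136 → 81; never reaches −1, so base 8 is a Miller–Rabin witness that 145 is composite.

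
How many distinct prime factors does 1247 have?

2

1247 = 29 · 43
1247 = 29 · 43, which has 2 distinct prime factors.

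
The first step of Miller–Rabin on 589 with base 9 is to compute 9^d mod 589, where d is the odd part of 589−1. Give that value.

589 − 1 = 588 = 2^2 · 147, so d = 147.
9^1 ≡ 9 (mod 589)
9^2 ≡ 9^2 = 81 ≡ 81 (mod 589)
9^4 ≡ 81^2 = 6561 ≡ 82 (mod 589)
9^8 ≡ 82^2 = 6724 ≡ 245 (mod 589)
9^16 ≡ 245^2 = 60025 ≡ 536 (mod 589)
9^32 ≡ 536^2 = 287296 ≡ 453 (mod 589)
9^64 ≡ 453^2 = 205209 ≡ 237 (mod 589)
9^128 ≡ 237^2 = 56169 ≡ 214 (mod 589)
147 = 128 + 16 + 2 + 1 in binary powers of 2.
So 9^147 ≡ 214 · 536 · 81 · 9 ≡ 64 (mod 589).
Squaring chain: 64 → 562; never reaches −1, so base 9 is a Miller–Rabin witness that 589 is composite.

64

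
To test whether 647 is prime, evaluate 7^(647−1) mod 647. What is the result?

1

7^1 ≡ 7 (mod 647)
7^2 ≡ 7^2 = 49 ≡ 49 (mod 647)
7^4 ≡ 49^2 = 2401 ≡ 460 (mod 647)
7^8 ≡ 460^2 = 211600 ≡ 31 (mod 647)
7^16 ≡ 31^2 = 961 ≡ 314 (mod 647)
7^32 ≡ 314^2 = 98596 ≡ 252 (mod 647)
7^64 ≡ 252^2 = 63504 ≡ 98 (mod 647)
7^128 ≡ 98^2 = 9604 ≡ 546 (mod 647)
7^256 ≡ 546^2 = 298116 ≡ 496 (mod 647)
7^512 ≡ 496^2 = 246016 ≡ 156 (mod 647)
646 = 512 + 128 + 4 + 2 in binary powers of 2.
So 7^646 ≡ 156 · 546 · 460 · 49 ≡ 1 (mod 647).
Since the result is 1, base 7 gives no evidence that 647 is composite.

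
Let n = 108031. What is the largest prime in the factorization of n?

61

108031 = 7 · 15433
15433 = 11 · 1403
1403 = 23 · 61
61 is prime.
So 108031 = 7 · 11 · 23 · 61; the largest prime factor is 61.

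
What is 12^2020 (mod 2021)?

12^1 ≡ 12 (mod 2021)
12^2 ≡ 12^2 = 144 ≡ 144 (mod 2021)
12^4 ≡ 144^2 = 20736 ≡ 526 (mod 2021)
12^8 ≡ 526^2 = 276676 ≡ 1820 (mod 2021)
12^16 ≡ 1820^2 = 3312400 ≡ 2002 (mod 2021)
12^32 ≡ 2002^2 = 4008004 ≡ 361 (mod 2021)
12^64 ≡ 361^2 = 130321 ≡ 977 (mod 2021)
12^128 ≡ 977^2 = 954529 ≡ 617 (mod 2021)
12^256 ≡ 617^2 = 380689 ≡ 741 (mod 2021)
12^512 ≡ 741^2 = 549081 ≡ 1390 (mod 2021)
12^1024 ≡ 1390^2 = 1932100 ≡ 24 (mod 2021)
2020 = 1024 + 512 + 256 + 128 + 64 + 32 + 4 in binary powers of 2.
So 12^2020 ≡ 24 · 1390 · 741 · 617 · 977 · 361 · 526 ≡ 397 (mod 2021).
Since 397 ≠ 1, base 12 is a Fermat witness: 2021 is composite.

397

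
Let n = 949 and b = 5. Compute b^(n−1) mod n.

885

5^1 ≡ 5 (mod 949)
5^2 ≡ 5^2 = 25 ≡ 25 (mod 949)
5^4 ≡ 25^2 = 625 ≡ 625 (mod 949)
5^8 ≡ 625^2 = 390625 ≡ 586 (mod 949)
5^16 ≡ 586^2 = 343396 ≡ 807 (mod 949)
5^32 ≡ 807^2 = 651249 ≡ 235 (mod 949)
5^64 ≡ 235^2 = 55225 ≡ 183 (mod 949)
5^128 ≡ 183^2 = 33489 ≡ 274 (mod 949)
5^256 ≡ 274^2 = 75076 ≡ 105 (mod 949)
5^512 ≡ 105^2 = 11025 ≡ 586 (mod 949)
948 = 512 + 256 + 128 + 32 + 16 + 4 in binary powers of 2.
So 5^948 ≡ 586 · 105 · 274 · 235 · 807 · 625 ≡ 885 (mod 949).
Since 885 ≠ 1, base 5 is a Fermat witness: 949 is composite.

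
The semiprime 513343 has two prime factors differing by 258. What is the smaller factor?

Since p = q + 258, we have 513343 = q(q + 258), so q² + 258q − 513343 = 0.
Discriminant: 258² + 4·513343 = 66564 + 2053372 = 2119936; √2119936 = 1456.
q = (−258 + 1456)/2 = 599, and p = q + 258 = 857.
Check: 599 · 857 = 513343.

599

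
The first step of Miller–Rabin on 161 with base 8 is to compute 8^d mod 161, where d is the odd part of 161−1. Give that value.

85

161 − 1 = 160 = 2^5 · 5, so d = 5.
8^1 ≡ 8 (mod 161)
8^2 ≡ 8^2 = 64 ≡ 64 (mod 161)
8^4 ≡ 64^2 = 4096 ≡ 71 (mod 161)
5 = 4 + 1 in binary powers of 2.
So 8^5 ≡ 71 · 8 ≡ 85 (mod 161).
Squaring chain: 85 → 141 → 78 → 127 → 29; never reaches −1, so base 8 is a Miller–Rabin witness that 161 is composite.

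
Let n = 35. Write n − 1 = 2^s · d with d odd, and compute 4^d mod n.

35 − 1 = 34 = 2^1 · 17, so d = 17.
4^1 ≡ 4 (mod 35)
4^2 ≡ 4^2 = 16 ≡ 16 (mod 35)
4^4 ≡ 16^2 = 256 ≡ 11 (mod 35)
4^8 ≡ 11^2 = 121 ≡ 16 (mod 35)
4^16 ≡ 16^2 = 256 ≡ 11 (mod 35)
17 = 16 + 1 in binary powers of 2.
So 4^17 ≡ 11 · 4 ≡ 9 (mod 35).
Squaring chain: 9; never reaches −1, so base 4 is a Miller–Rabin witness that 35 is composite.

9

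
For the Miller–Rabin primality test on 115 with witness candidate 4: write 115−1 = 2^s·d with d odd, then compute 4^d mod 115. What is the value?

115 − 1 = 114 = 2^1 · 57, so d = 57.
4^1 ≡ 4 (mod 115)
4^2 ≡ 4^2 = 16 ≡ 16 (mod 115)
4^4 ≡ 16^2 = 256 ≡ 26 (mod 115)
4^8 ≡ 26^2 = 676 ≡ 101 (mod 115)
4^16 ≡ 101^2 = 10201 ≡ 81 (mod 115)
4^32 ≡ 81^2 = 6561 ≡ 6 (mod 115)
57 = 32 + 16 + 8 + 1 in binary powers of 2.
So 4^57 ≡ 6 · 81 · 101 · 4 ≡ 39 (mod 115).
Squaring chain: 39; never reaches −1, so base 4 is a Miller–Rabin witness that 115 is composite.

39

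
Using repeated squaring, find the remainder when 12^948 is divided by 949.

794

12^1 ≡ 12 (mod 949)
12^2 ≡ 12^2 = 144 ≡ 144 (mod 949)
12^4 ≡ 144^2 = 20736 ≡ 807 (mod 949)
12^8 ≡ 807^2 = 651249 ≡ 235 (mod 949)
12^16 ≡ 235^2 = 55225 ≡ 183 (mod 949)
12^32 ≡ 183^2 = 33489 ≡ 274 (mod 949)
12^64 ≡ 274^2 = 75076 ≡ 105 (mod 949)
12^128 ≡ 105^2 = 11025 ≡ 586 (mod 949)
12^256 ≡ 586^2 = 343396 ≡ 807 (mod 949)
12^512 ≡ 807^2 = 651249 ≡ 235 (mod 949)
948 = 512 + 256 + 128 + 32 + 16 + 4 in binary powers of 2.
So 12^948 ≡ 235 · 807 · 586 · 274 · 183 · 807 ≡ 794 (mod 949).
Since 794 ≠ 1, base 12 is a Fermat witness: 949 is composite.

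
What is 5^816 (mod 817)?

5^1 ≡ 5 (mod 817)
5^2 ≡ 5^2 = 25 ≡ 25 (mod 817)
5^4 ≡ 25^2 = 625 ≡ 625 (mod 817)
5^8 ≡ 625^2 = 390625 ≡ 99 (mod 817)
5^16 ≡ 99^2 = 9801 ≡ 814 (mod 817)
5^32 ≡ 814^2 = 662596 ≡ 9 (mod 817)
5^64 ≡ 9^2 = 81 ≡ 81 (mod 817)
5^128 ≡ 81^2 = 6561 ≡ 25 (mod 817)
5^256 ≡ 25^2 = 625 ≡ 625 (mod 817)
5^512 ≡ 625^2 = 390625 ≡ 99 (mod 817)
816 = 512 + 256 + 32 + 16 in binary powers of 2.
So 5^816 ≡ 99 · 625 · 9 · 814 ≡ 140 (mod 817).
Since 140 ≠ 1, base 5 is a Fermat witness: 817 is composite.

140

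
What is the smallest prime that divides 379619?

41

379619 is odd.
Digit sum 35, not divisible by 3.
Ends in 9: not divisible by 5.
7: 379619 = 7·54231 + 2
11: 379619 = 11·34510 + 9
13: 379619 = 13·29201 + 6
17: 379619 = 17·22330 + 9
19: 379619 = 19·19979 + 18
23: 379619 = 23·16505 + 4
29: 379619 = 29·13090 + 9
31: 379619 = 31·12245 + 24
37: 379619 = 37·10259 + 36
41: 379619 = 41·9259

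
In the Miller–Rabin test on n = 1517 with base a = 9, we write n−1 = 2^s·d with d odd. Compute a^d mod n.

1517 − 1 = 1516 = 2^2 · 379, so d = 379.
9^1 ≡ 9 (mod 1517)
9^2 ≡ 9^2 = 81 ≡ 81 (mod 1517)
9^4 ≡ 81^2 = 6561 ≡ 493 (mod 1517)
9^8 ≡ 493^2 = 243049 ≡ 329 (mod 1517)
9^16 ≡ 329^2 = 108241 ≡ 534 (mod 1517)
9^32 ≡ 534^2 = 285156 ≡ 1477 (mod 1517)
9^64 ≡ 1477^2 = 2181529 ≡ 83 (mod 1517)
9^128 ≡ 83^2 = 6889 ≡ 821 (mod 1517)
9^256 ≡ 821^2 = 674041 ≡ 493 (mod 1517)
379 = 256 + 64 + 32 + 16 + 8 + 2 + 1 in binary powers of 2.
So 9^379 ≡ 493 · 83 · 1477 · 534 · 329 · 81 · 9 ≡ 934 (mod 1517).
Squaring chain: 934 → 81; never reaches −1, so base 9 is a Miller–Rabin witness that 1517 is composite.

934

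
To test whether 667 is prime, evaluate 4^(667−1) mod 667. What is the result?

25

4^1 ≡ 4 (mod 667)
4^2 ≡ 4^2 = 16 ≡ 16 (mod 667)
4^4 ≡ 16^2 = 256 ≡ 256 (mod 667)
4^8 ≡ 256^2 = 65536 ≡ 170 (mod 667)
4^16 ≡ 170^2 = 28900 ≡ 219 (mod 667)
4^32 ≡ 219^2 = 47961 ≡ 604 (mod 667)
4^64 ≡ 604^2 = 364816 ≡ 634 (mod 667)
4^128 ≡ 634^2 = 401956 ≡ 422 (mod 667)
4^256 ≡ 422^2 = 178084 ≡ 662 (mod 667)
4^512 ≡ 662^2 = 438244 ≡ 25 (mod 667)
666 = 512 + 128 + 16 + 8 + 2 in binary powers of 2.
So 4^666 ≡ 25 · 422 · 219 · 170 · 16 ≡ 25 (mod 667).
Since 25 ≠ 1, base 4 is a Fermat witness: 667 is composite.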